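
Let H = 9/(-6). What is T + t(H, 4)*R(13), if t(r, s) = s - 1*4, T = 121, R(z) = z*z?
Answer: 121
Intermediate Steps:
H = -3/2 (H = 9*(-⅙) = -3/2 ≈ -1.5000)
R(z) = z²
t(r, s) = -4 + s (t(r, s) = s - 4 = -4 + s)
T + t(H, 4)*R(13) = 121 + (-4 + 4)*13² = 121 + 0*169 = 121 + 0 = 121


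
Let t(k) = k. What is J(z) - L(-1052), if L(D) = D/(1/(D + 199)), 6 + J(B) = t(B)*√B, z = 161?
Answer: -897362 + 161*√161 ≈ -8.9532e+5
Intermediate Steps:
J(B) = -6 + B^(3/2) (J(B) = -6 + B*√B = -6 + B^(3/2))
L(D) = D*(199 + D) (L(D) = D/(1/(199 + D)) = D*(199 + D))
J(z) - L(-1052) = (-6 + 161^(3/2)) - (-1052)*(199 - 1052) = (-6 + 161*√161) - (-1052)*(-853) = (-6 + 161*√161) - 1*897356 = (-6 + 161*√161) - 897356 = -897362 + 161*√161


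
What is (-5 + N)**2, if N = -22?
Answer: 729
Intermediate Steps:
(-5 + N)**2 = (-5 - 22)**2 = (-27)**2 = 729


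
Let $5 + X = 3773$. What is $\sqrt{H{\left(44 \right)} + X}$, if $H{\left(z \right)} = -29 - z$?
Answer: $\sqrt{3695} \approx 60.786$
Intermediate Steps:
$X = 3768$ ($X = -5 + 3773 = 3768$)
$\sqrt{H{\left(44 \right)} + X} = \sqrt{\left(-29 - 44\right) + 3768} = \sqrt{-73 + 3768} = \sqrt{3695}$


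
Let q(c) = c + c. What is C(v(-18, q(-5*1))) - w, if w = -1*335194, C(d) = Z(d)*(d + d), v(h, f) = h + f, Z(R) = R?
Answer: 336762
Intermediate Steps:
q(c) = 2*c
v(h, f) = f + h
C(d) = 2*d² (C(d) = d*(d + d) = d*(2*d) = 2*d²)
w = -335194
C(v(-18, q(-5*1))) - w = 2*(2*(-5*1) - 18)² - 1*(-335194) = 2*(2*(-5) - 18)² + 335194 = 2*(-10 - 18)² + 335194 = 2*(-28)² + 335194 = 2*784 + 335194 = 1568 + 335194 = 336762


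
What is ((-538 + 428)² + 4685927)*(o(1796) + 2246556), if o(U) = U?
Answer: 10562818401504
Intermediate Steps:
((-538 + 428)² + 4685927)*(o(1796) + 2246556) = ((-538 + 428)² + 4685927)*(1796 + 2246556) = ((-110)² + 4685927)*2248352 = (12100 + 4685927)*2248352 = 4698027*2248352 = 10562818401504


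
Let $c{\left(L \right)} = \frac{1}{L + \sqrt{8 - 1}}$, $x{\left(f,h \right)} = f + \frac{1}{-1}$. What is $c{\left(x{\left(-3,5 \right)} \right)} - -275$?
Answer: $\frac{2471}{9} - \frac{\sqrt{7}}{9} \approx 274.26$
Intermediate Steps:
$x{\left(f,h \right)} = -1 + f$ ($x{\left(f,h \right)} = f - 1 = -1 + f$)
$c{\left(L \right)} = \frac{1}{L + \sqrt{7}}$
$c{\left(x{\left(-3,5 \right)} \right)} - -275 = \frac{1}{\left(-1 - 3\right) + \sqrt{7}} - -275 = \frac{1}{-4 + \sqrt{7}} + 275 = 275 + \frac{1}{-4 + \sqrt{7}}$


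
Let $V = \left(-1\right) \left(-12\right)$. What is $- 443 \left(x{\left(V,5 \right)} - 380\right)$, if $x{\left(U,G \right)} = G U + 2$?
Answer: $140874$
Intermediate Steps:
$V = 12$
$x{\left(U,G \right)} = 2 + G U$
$- 443 \left(x{\left(V,5 \right)} - 380\right) = - 443 \left(\left(2 + 5 \cdot 12\right) - 380\right) = - 443 \left(\left(2 + 60\right) - 380\right) = - 443 \left(62 - 380\right) = \left(-443\right) \left(-318\right) = 140874$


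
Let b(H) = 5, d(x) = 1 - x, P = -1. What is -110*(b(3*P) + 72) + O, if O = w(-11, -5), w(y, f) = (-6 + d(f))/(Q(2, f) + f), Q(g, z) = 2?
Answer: -8470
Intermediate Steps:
w(y, f) = (-5 - f)/(2 + f) (w(y, f) = (-6 + (1 - f))/(2 + f) = (-5 - f)/(2 + f))
O = 0 (O = (-5 - 1*(-5))/(2 - 5) = (-5 + 5)/(-3) = -1/3*0 = 0)
-110*(b(3*P) + 72) + O = -110*(5 + 72) + 0 = -110*77 + 0 = -8470 + 0 = -8470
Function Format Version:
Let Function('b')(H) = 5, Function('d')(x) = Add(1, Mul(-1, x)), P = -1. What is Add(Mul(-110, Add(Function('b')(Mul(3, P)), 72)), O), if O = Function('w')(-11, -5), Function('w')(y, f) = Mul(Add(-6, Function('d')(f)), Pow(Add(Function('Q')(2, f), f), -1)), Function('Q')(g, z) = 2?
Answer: -8470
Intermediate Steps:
Function('w')(y, f) = Mul(Pow(Add(2, f), -1), Add(-5, Mul(-1, f))) (Function('w')(y, f) = Mul(Add(-6, Add(1, Mul(-1, f))), Pow(Add(2, f), -1)) = Mul(Add(-5, Mul(-1, f)), Pow(Add(2, f), -1)) = Mul(Pow(Add(2, f), -1), Add(-5, Mul(-1, f))))
O = 0 (O = Mul(Pow(Add(2, -5), -1), Add(-5, Mul(-1, -5))) = Mul(Pow(-3, -1), Add(-5, 5)) = Mul(Rational(-1, 3), 0) = 0)
Add(Mul(-110, Add(Function('b')(Mul(3, P)), 72)), O) = Add(Mul(-110, Add(5, 72)), 0) = Add(Mul(-110, 77), 0) = Add(-8470, 0) = -8470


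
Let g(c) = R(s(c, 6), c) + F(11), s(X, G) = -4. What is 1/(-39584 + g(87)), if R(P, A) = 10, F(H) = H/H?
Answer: -1/39573 ≈ -2.5270e-5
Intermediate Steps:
F(H) = 1
g(c) = 11 (g(c) = 10 + 1 = 11)
1/(-39584 + g(87)) = 1/(-39584 + 11) = 1/(-39573) = -1/39573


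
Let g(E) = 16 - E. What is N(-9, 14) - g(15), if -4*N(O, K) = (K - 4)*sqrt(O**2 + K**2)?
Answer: -1 - 5*sqrt(277)/2 ≈ -42.608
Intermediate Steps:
N(O, K) = -sqrt(K**2 + O**2)*(-4 + K)/4 (N(O, K) = -(K - 4)*sqrt(O**2 + K**2)/4 = -(-4 + K)*sqrt(K**2 + O**2)/4 = -sqrt(K**2 + O**2)*(-4 + K)/4)
N(-9, 14) - g(15) = sqrt(14**2 + (-9)**2)*(4 - 1*14)/4 - (16 - 1*15) = sqrt(196 + 81)*(4 - 14)/4 - (16 - 15) = (1/4)*sqrt(277)*(-10) - 1*1 = -5*sqrt(277)/2 - 1 = -1 - 5*sqrt(277)/2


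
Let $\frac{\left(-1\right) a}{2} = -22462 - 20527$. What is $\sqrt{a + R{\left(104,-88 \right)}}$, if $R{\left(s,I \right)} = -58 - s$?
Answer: $2 \sqrt{21454} \approx 292.94$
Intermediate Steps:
$a = 85978$ ($a = - 2 \left(-22462 - 20527\right) = \left(-2\right) \left(-42989\right) = 85978$)
$\sqrt{a + R{\left(104,-88 \right)}} = \sqrt{85978 - 162} = \sqrt{85816} = 2 \sqrt{21454}$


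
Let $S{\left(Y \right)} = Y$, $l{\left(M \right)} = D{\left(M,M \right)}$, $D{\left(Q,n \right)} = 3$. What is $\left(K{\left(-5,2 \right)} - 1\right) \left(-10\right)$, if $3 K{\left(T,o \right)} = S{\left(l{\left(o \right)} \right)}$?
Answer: $0$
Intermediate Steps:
$l{\left(M \right)} = 3$
$K{\left(T,o \right)} = 1$ ($K{\left(T,o \right)} = \frac{1}{3} \cdot 3 = 1$)
$\left(K{\left(-5,2 \right)} - 1\right) \left(-10\right) = \left(1 - 1\right) \left(-10\right) = 0 \left(-10\right) = 0$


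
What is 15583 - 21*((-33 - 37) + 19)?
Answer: 16654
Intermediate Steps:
15583 - 21*((-33 - 37) + 19) = 15583 - 21*(-70 + 19) = 15583 - 21*(-51) = 15583 - 1*(-1071) = 15583 + 1071 = 16654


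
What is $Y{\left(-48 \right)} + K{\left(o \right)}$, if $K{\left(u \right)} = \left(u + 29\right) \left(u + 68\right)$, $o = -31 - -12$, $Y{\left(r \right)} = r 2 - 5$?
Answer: $389$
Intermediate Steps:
$Y{\left(r \right)} = -5 + 2 r$ ($Y{\left(r \right)} = 2 r - 5 = -5 + 2 r$)
$o = -19$ ($o = -31 + 12 = -19$)
$K{\left(u \right)} = \left(29 + u\right) \left(68 + u\right)$
$Y{\left(-48 \right)} + K{\left(o \right)} = \left(-5 + 2 \left(-48\right)\right) + \left(1972 + \left(-19\right)^{2} + 97 \left(-19\right)\right) = \left(-5 - 96\right) + \left(1972 + 361 - 1843\right) = -101 + 490 = 389$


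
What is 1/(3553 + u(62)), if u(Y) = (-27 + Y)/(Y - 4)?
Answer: 58/206109 ≈ 0.00028140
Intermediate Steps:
u(Y) = (-27 + Y)/(-4 + Y)
1/(3553 + u(62)) = 1/(3553 + (-27 + 62)/(-4 + 62)) = 1/(3553 + 35/58) = 1/(206109/58) = 58/206109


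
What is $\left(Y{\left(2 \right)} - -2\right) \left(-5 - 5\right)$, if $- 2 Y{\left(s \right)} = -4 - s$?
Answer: $-50$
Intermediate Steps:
$Y{\left(s \right)} = 2 + \frac{s}{2}$ ($Y{\left(s \right)} = - \frac{-4 - s}{2} = 2 + \frac{s}{2}$)
$\left(Y{\left(2 \right)} - -2\right) \left(-5 - 5\right) = \left(\left(2 + \frac{1}{2} \cdot 2\right) - -2\right) \left(-5 - 5\right) = \left(\left(2 + 1\right) + \left(-3 + 5\right)\right) \left(-10\right) = \left(3 + 2\right) \left(-10\right) = 5 \left(-10\right) = -50$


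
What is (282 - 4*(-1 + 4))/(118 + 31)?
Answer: 270/149 ≈ 1.8121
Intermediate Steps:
(282 - 4*(-1 + 4))/(118 + 31) = (282 - 4*3)/149 = (282 - 12)*(1/149) = 270*(1/149) = 270/149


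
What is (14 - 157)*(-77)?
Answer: 11011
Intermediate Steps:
(14 - 157)*(-77) = -143*(-77) = 11011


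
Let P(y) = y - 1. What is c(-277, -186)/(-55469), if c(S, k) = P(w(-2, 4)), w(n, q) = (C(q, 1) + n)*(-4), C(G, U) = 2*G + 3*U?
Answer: 37/55469 ≈ 0.00066704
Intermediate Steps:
w(n, q) = -12 - 8*q - 4*n (w(n, q) = ((2*q + 3*1) + n)*(-4) = ((2*q + 3) + n)*(-4) = ((3 + 2*q) + n)*(-4) = (3 + n + 2*q)*(-4) = -12 - 8*q - 4*n)
P(y) = -1 + y
c(S, k) = -37 (c(S, k) = -1 + (-12 - 8*4 - 4*(-2)) = -1 + (-12 - 32 + 8) = -1 - 36 = -37)
c(-277, -186)/(-55469) = -37/(-55469) = -37*(-1/55469) = 37/55469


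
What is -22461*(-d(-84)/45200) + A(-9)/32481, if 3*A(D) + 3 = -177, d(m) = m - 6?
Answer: -2188757623/48938040 ≈ -44.725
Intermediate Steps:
d(m) = -6 + m
A(D) = -60 (A(D) = -1 + (⅓)*(-177) = -1 - 59 = -60)
-22461*(-d(-84)/45200) + A(-9)/32481 = -22461/((-45200/(-6 - 84))) - 60/32481 = -22461/((-45200/(-90))) - 60*1/32481 = -22461/((-45200*(-1/90))) - 20/10827 = -22461/4520/9 - 20/10827 = -22461*9/4520 - 20/10827 = -202149/4520 - 20/10827 = -2188757623/48938040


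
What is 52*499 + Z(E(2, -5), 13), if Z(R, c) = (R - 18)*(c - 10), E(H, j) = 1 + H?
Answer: 25903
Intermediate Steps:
Z(R, c) = (-18 + R)*(-10 + c)
52*499 + Z(E(2, -5), 13) = 52*499 + (180 - 18*13 - 10*(1 + 2) + (1 + 2)*13) = 25948 + (180 - 234 - 10*3 + 3*13) = 25948 + (180 - 234 - 30 + 39) = 25948 - 45 = 25903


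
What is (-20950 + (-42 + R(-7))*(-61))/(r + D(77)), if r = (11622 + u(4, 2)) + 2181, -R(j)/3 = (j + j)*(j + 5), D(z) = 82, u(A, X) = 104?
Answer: -13264/13989 ≈ -0.94817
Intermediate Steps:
R(j) = -6*j*(5 + j) (R(j) = -3*(j + j)*(j + 5) = -3*2*j*(5 + j) = -6*j*(5 + j))
r = 13907 (r = (11622 + 104) + 2181 = 11726 + 2181 = 13907)
(-20950 + (-42 + R(-7))*(-61))/(r + D(77)) = (-20950 + (-42 - 6*(-7)*(5 - 7))*(-61))/(13907 + 82) = (-20950 + (-42 - 6*(-7)*(-2))*(-61))/13989 = (-20950 + (-42 - 84)*(-61))*(1/13989) = (-20950 - 126*(-61))*(1/13989) = (-20950 + 7686)*(1/13989) = -13264*1/13989 = -13264/13989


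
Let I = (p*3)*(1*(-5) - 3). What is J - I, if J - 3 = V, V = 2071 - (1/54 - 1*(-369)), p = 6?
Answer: 99845/54 ≈ 1849.0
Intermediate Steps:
I = -144 (I = (6*3)*(1*(-5) - 3) = 18*(-5 - 3) = 18*(-8) = -144)
V = 91907/54 (V = 2071 - (1/54 + 369) = 2071 - 1*19927/54 = 2071 - 19927/54 = 91907/54 ≈ 1702.0)
J = 92069/54 (J = 3 + 91907/54 = 92069/54 ≈ 1705.0)
J - I = 92069/54 - 1*(-144) = 92069/54 + 144 = 99845/54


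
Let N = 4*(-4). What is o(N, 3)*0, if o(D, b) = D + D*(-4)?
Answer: 0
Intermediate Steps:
N = -16
o(D, b) = -3*D (o(D, b) = D - 4*D = -3*D)
o(N, 3)*0 = -3*(-16)*0 = 48*0 = 0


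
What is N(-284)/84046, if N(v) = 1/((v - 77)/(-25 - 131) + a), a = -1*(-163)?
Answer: 78/1083731147 ≈ 7.1974e-8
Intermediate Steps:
a = 163
N(v) = 1/(25505/156 - v/156) (N(v) = 1/((v - 77)/(-25 - 131) + 163) = 1/((-77 + v)/(-156) + 163) = 1/((-77 + v)*(-1/156) + 163) = 1/((77/156 - v/156) + 163) = 1/(25505/156 - v/156))
N(-284)/84046 = -156/(-25505 - 284)/84046 = -156/(-25789)*(1/84046) = -156*(-1/25789)*(1/84046) = (156/25789)*(1/84046) = 78/1083731147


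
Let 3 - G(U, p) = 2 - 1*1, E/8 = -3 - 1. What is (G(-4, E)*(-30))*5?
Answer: -300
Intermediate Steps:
E = -32 (E = 8*(-3 - 1) = 8*(-4) = -32)
G(U, p) = 2 (G(U, p) = 3 - (2 - 1*1) = 3 - (2 - 1) = 3 - 1*1 = 3 - 1 = 2)
(G(-4, E)*(-30))*5 = (2*(-30))*5 = -60*5 = -300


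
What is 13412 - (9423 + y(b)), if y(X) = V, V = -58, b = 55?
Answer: 4047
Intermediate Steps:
y(X) = -58
13412 - (9423 + y(b)) = 13412 - (9423 - 58) = 13412 - 1*9365 = 13412 - 9365 = 4047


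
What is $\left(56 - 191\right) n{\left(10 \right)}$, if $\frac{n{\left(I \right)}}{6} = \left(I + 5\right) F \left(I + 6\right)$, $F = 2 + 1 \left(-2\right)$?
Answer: $0$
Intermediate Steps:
$F = 0$ ($F = 2 - 2 = 0$)
$n{\left(I \right)} = 0$ ($n{\left(I \right)} = 6 \left(I + 5\right) 0 \left(I + 6\right) = 6 \left(5 + I\right) 0 \left(6 + I\right) = 6 \left(5 + I\right) 0 = 6 \cdot 0 = 0$)
$\left(56 - 191\right) n{\left(10 \right)} = \left(56 - 191\right) 0 = \left(-135\right) 0 = 0$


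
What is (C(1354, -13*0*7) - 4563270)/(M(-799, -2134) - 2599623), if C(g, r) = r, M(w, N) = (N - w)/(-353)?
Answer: 268472385/152944264 ≈ 1.7554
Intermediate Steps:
M(w, N) = -N/353 + w/353 (M(w, N) = (N - w)*(-1/353) = -N/353 + w/353)
(C(1354, -13*0*7) - 4563270)/(M(-799, -2134) - 2599623) = (-13*0*7 - 4563270)/((-1/353*(-2134) + (1/353)*(-799)) - 2599623) = (0*7 - 4563270)/((2134/353 - 799/353) - 2599623) = (0 - 4563270)/(1335/353 - 2599623) = -4563270/(-917665584/353) = -4563270*(-353/917665584) = 268472385/152944264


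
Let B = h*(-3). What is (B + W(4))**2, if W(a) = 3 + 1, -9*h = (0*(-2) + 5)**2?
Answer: 1369/9 ≈ 152.11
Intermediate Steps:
h = -25/9 (h = -(0*(-2) + 5)**2/9 = -(0 + 5)**2/9 = -1/9*5**2 = -1/9*25 = -25/9 ≈ -2.7778)
W(a) = 4
B = 25/3 (B = -25/9*(-3) = 25/3 ≈ 8.3333)
(B + W(4))**2 = (25/3 + 4)**2 = (37/3)**2 = 1369/9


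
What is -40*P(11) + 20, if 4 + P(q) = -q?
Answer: 620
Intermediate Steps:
P(q) = -4 - q
-40*P(11) + 20 = -40*(-4 - 1*11) + 20 = -40*(-4 - 11) + 20 = -40*(-15) + 20 = 600 + 20 = 620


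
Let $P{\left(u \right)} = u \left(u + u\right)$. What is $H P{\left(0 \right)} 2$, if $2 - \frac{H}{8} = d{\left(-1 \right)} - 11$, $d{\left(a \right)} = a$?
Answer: $0$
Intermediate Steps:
$P{\left(u \right)} = 2 u^{2}$ ($P{\left(u \right)} = u 2 u = 2 u^{2}$)
$H = 112$ ($H = 16 - 8 \left(-1 - 11\right) = 16 - -96 = 16 + 96 = 112$)
$H P{\left(0 \right)} 2 = 112 \cdot 2 \cdot 0^{2} \cdot 2 = 112 \cdot 2 \cdot 0 \cdot 2 = 112 \cdot 0 \cdot 2 = 0 \cdot 2 = 0$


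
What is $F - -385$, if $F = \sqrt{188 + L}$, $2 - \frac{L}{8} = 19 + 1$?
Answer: $385 + 2 \sqrt{11} \approx 391.63$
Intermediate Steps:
$L = -144$ ($L = 16 - 8 \left(19 + 1\right) = 16 - 160 = -144$)
$F = 2 \sqrt{11}$ ($F = \sqrt{188 - 144} = \sqrt{44} = 2 \sqrt{11} \approx 6.6332$)
$F - -385 = 2 \sqrt{11} - -385 = 2 \sqrt{11} + 385 = 385 + 2 \sqrt{11}$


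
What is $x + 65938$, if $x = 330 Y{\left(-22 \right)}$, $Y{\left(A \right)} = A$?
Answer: $58678$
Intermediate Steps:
$x = -7260$ ($x = 330 \left(-22\right) = -7260$)
$x + 65938 = -7260 + 65938 = 58678$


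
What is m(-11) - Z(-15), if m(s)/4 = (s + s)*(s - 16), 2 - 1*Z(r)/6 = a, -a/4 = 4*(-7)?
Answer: 3036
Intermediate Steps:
a = 112 (a = -16*(-7) = -4*(-28) = 112)
Z(r) = -660 (Z(r) = 12 - 6*112 = 12 - 672 = -660)
m(s) = 8*s*(-16 + s) (m(s) = 4*((s + s)*(s - 16)) = 4*((2*s)*(-16 + s)) = 4*(2*s*(-16 + s)) = 8*s*(-16 + s))
m(-11) - Z(-15) = 8*(-11)*(-16 - 11) - 1*(-660) = 8*(-11)*(-27) + 660 = 2376 + 660 = 3036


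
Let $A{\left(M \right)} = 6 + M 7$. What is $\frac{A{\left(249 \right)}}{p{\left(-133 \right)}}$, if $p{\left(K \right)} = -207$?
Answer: $- \frac{583}{69} \approx -8.4493$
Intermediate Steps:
$A{\left(M \right)} = 6 + 7 M$
$\frac{A{\left(249 \right)}}{p{\left(-133 \right)}} = \frac{6 + 7 \cdot 249}{-207} = \left(6 + 1743\right) \left(- \frac{1}{207}\right) = 1749 \left(- \frac{1}{207}\right) = - \frac{583}{69}$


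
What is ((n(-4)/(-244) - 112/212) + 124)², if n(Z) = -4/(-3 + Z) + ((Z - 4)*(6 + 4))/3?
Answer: 70394197515625/4609459449 ≈ 15272.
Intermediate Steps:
n(Z) = -40/3 - 4/(-3 + Z) + 10*Z/3 (n(Z) = -4/(-3 + Z) + ((-4 + Z)*10)*(⅓) = -4/(-3 + Z) + (-40 + 10*Z)*(⅓) = -4/(-3 + Z) + (-40/3 + 10*Z/3) = -40/3 - 4/(-3 + Z) + 10*Z/3)
((n(-4)/(-244) - 112/212) + 124)² = (((2*(54 - 35*(-4) + 5*(-4)²)/(3*(-3 - 4)))/(-244) - 112/212) + 124)² = ((((⅔)*(54 + 140 + 5*16)/(-7))*(-1/244) - 112*1/212) + 124)² = ((((⅔)*(-⅐)*(54 + 140 + 80))*(-1/244) - 28/53) + 124)² = ((((⅔)*(-⅐)*274)*(-1/244) - 28/53) + 124)² = ((-548/21*(-1/244) - 28/53) + 124)² = ((137/1281 - 28/53) + 124)² = (-28607/67893 + 124)² = (8390125/67893)² = 70394197515625/4609459449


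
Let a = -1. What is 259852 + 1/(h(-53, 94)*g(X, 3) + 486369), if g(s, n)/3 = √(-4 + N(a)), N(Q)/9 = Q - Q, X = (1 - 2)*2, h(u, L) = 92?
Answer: 6829924238808261/26283900985 - 184*I/78851702955 ≈ 2.5985e+5 - 2.3335e-9*I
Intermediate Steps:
X = -2 (X = -1*2 = -2)
N(Q) = 0 (N(Q) = 9*(Q - Q) = 9*0 = 0)
g(s, n) = 6*I (g(s, n) = 3*√(-4 + 0) = 3*√(-4) = 3*(2*I) = 6*I)
259852 + 1/(h(-53, 94)*g(X, 3) + 486369) = 259852 + 1/(92*(6*I) + 486369) = 259852 + 1/(552*I + 486369) = 259852 + 1/(486369 + 552*I) = 259852 + (486369 - 552*I)/236555108865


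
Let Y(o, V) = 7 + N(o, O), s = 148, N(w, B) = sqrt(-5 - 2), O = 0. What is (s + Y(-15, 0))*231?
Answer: 35805 + 231*I*sqrt(7) ≈ 35805.0 + 611.17*I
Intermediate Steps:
N(w, B) = I*sqrt(7) (N(w, B) = sqrt(-7) = I*sqrt(7))
Y(o, V) = 7 + I*sqrt(7)
(s + Y(-15, 0))*231 = (148 + (7 + I*sqrt(7)))*231 = (155 + I*sqrt(7))*231 = 35805 + 231*I*sqrt(7)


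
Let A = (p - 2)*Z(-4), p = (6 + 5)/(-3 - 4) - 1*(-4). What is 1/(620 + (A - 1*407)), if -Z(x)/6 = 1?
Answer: 7/1473 ≈ 0.0047522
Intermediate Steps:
Z(x) = -6 (Z(x) = -6*1 = -6)
p = 17/7 (p = 11/(-7) + 4 = 11*(-⅐) + 4 = -11/7 + 4 = 17/7 ≈ 2.4286)
A = -18/7 (A = (17/7 - 2)*(-6) = (3/7)*(-6) = -18/7 ≈ -2.5714)
1/(620 + (A - 1*407)) = 1/(620 + (-18/7 - 1*407)) = 1/(620 + (-18/7 - 407)) = 1/(620 - 2867/7) = 1/(1473/7) = 7/1473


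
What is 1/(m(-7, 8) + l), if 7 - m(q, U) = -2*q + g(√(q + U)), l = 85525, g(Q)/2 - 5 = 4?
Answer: 1/85500 ≈ 1.1696e-5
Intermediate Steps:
g(Q) = 18 (g(Q) = 10 + 2*4 = 10 + 8 = 18)
m(q, U) = -11 + 2*q (m(q, U) = 7 - (-2*q + 18) = 7 - (18 - 2*q) = 7 + (-18 + 2*q) = -11 + 2*q)
1/(m(-7, 8) + l) = 1/((-11 + 2*(-7)) + 85525) = 1/((-11 - 14) + 85525) = 1/(-25 + 85525) = 1/85500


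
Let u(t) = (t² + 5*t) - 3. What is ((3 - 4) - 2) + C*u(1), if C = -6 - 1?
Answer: -24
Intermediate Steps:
u(t) = -3 + t² + 5*t
C = -7
((3 - 4) - 2) + C*u(1) = ((3 - 4) - 2) - 7*(-3 + 1² + 5*1) = (-1 - 2) - 7*(-3 + 1 + 5) = -3 - 7*3 = -3 - 21 = -24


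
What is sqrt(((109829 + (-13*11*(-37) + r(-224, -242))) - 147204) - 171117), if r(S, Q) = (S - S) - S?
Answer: 3*I*sqrt(22553) ≈ 450.53*I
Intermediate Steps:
r(S, Q) = -S (r(S, Q) = 0 - S = -S)
sqrt(((109829 + (-13*11*(-37) + r(-224, -242))) - 147204) - 171117) = sqrt(((109829 + (-13*11*(-37) - 1*(-224))) - 147204) - 171117) = sqrt(((109829 + (-143*(-37) + 224)) - 147204) - 171117) = sqrt(((109829 + (5291 + 224)) - 147204) - 171117) = sqrt(((109829 + 5515) - 147204) - 171117) = sqrt((115344 - 147204) - 171117) = sqrt(-31860 - 171117) = sqrt(-202977) = 3*I*sqrt(22553)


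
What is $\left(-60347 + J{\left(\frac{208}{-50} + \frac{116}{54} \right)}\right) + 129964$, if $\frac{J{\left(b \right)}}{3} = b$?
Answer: $\frac{15662467}{225} \approx 69611.0$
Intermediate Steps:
$J{\left(b \right)} = 3 b$
$\left(-60347 + J{\left(\frac{208}{-50} + \frac{116}{54} \right)}\right) + 129964 = \left(-60347 + 3 \left(\frac{208}{-50} + \frac{116}{54}\right)\right) + 129964 = \left(-60347 + 3 \left(208 \left(- \frac{1}{50}\right) + 116 \cdot \frac{1}{54}\right)\right) + 129964 = \left(-60347 + 3 \left(- \frac{104}{25} + \frac{58}{27}\right)\right) + 129964 = \left(-60347 + 3 \left(- \frac{1358}{675}\right)\right) + 129964 = \left(-60347 - \frac{1358}{225}\right) + 129964 = - \frac{13579433}{225} + 129964 = \frac{15662467}{225}$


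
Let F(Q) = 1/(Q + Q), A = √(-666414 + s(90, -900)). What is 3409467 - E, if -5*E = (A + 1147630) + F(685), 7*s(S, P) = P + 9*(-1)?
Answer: 24927102051/6850 + 3*I*√3628961/35 ≈ 3.639e+6 + 163.28*I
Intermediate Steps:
s(S, P) = -9/7 + P/7 (s(S, P) = (P + 9*(-1))/7 = (P - 9)/7 = (-9 + P)/7 = -9/7 + P/7)
A = 3*I*√3628961/7 (A = √(-666414 + (-9/7 + (⅐)*(-900))) = √(-666414 + (-9/7 - 900/7)) = √(-666414 - 909/7) = √(-4665807/7) = 3*I*√3628961/7 ≈ 816.42*I)
F(Q) = 1/(2*Q)
E = -1572253101/6850 - 3*I*√3628961/35 (E = -((3*I*√3628961/7 + 1147630) + (½)/685)/5 = -((1147630 + 3*I*√3628961/7) + (½)*(1/685))/5 = -((1147630 + 3*I*√3628961/7) + 1/1370)/5 = -(1572253101/1370 + 3*I*√3628961/7)/5 = -1572253101/6850 - 3*I*√3628961/35 ≈ -2.2953e+5 - 163.28*I)
3409467 - E = 3409467 - (-1572253101/6850 - 3*I*√3628961/35) = 3409467 + (1572253101/6850 + 3*I*√3628961/35) = 24927102051/6850 + 3*I*√3628961/35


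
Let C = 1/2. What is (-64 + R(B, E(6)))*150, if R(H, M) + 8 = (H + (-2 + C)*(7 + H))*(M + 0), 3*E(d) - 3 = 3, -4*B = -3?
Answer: -28125/2 ≈ -14063.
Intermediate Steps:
B = ¾ (B = -¼*(-3) = ¾ ≈ 0.75000)
E(d) = 2 (E(d) = 1 + (⅓)*3 = 1 + 1 = 2)
C = ½ ≈ 0.50000
R(H, M) = -8 + M*(-21/2 - H/2) (R(H, M) = -8 + (H + (-2 + ½)*(7 + H))*(M + 0) = -8 + (H - 3*(7 + H)/2)*M = -8 + (H + (-21/2 - 3*H/2))*M = -8 + (-21/2 - H/2)*M = -8 + M*(-21/2 - H/2))
(-64 + R(B, E(6)))*150 = (-64 + (-8 - 21/2*2 - ½*¾*2))*150 = (-64 + (-8 - 21 - ¾))*150 = (-64 - 119/4)*150 = -375/4*150 = -28125/2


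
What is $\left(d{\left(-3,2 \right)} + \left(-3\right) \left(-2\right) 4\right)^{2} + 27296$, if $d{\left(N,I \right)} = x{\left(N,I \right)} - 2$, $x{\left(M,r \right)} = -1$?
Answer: $27737$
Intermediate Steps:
$d{\left(N,I \right)} = -3$ ($d{\left(N,I \right)} = -1 - 2 = -3$)
$\left(d{\left(-3,2 \right)} + \left(-3\right) \left(-2\right) 4\right)^{2} + 27296 = \left(-3 + \left(-3\right) \left(-2\right) 4\right)^{2} + 27296 = \left(-3 + 6 \cdot 4\right)^{2} + 27296 = \left(-3 + 24\right)^{2} + 27296 = 21^{2} + 27296 = 441 + 27296 = 27737$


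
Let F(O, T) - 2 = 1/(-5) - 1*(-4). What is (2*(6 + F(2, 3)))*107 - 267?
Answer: 11291/5 ≈ 2258.2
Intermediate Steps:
F(O, T) = 29/5 (F(O, T) = 2 + (1/(-5) - 1*(-4)) = 2 + (-⅕ + 4) = 2 + 19/5 = 29/5)
(2*(6 + F(2, 3)))*107 - 267 = (2*(6 + 29/5))*107 - 267 = (2*(59/5))*107 - 267 = (118/5)*107 - 267 = 12626/5 - 267 = 11291/5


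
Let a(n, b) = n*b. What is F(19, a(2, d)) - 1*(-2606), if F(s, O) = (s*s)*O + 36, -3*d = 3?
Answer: 1920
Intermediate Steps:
d = -1 (d = -⅓*3 = -1)
a(n, b) = b*n
F(s, O) = 36 + O*s² (F(s, O) = s²*O + 36 = O*s² + 36 = 36 + O*s²)
F(19, a(2, d)) - 1*(-2606) = (36 - 1*2*19²) - 1*(-2606) = (36 - 2*361) + 2606 = (36 - 722) + 2606 = -686 + 2606 = 1920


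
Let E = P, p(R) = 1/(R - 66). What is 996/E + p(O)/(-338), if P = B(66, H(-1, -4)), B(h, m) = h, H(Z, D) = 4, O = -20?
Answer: 4825299/319748 ≈ 15.091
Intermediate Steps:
P = 66
p(R) = 1/(-66 + R)
E = 66
996/E + p(O)/(-338) = 996/66 + 1/(-66 - 20*(-338)) = 996*(1/66) - 1/338/(-86) = 166/11 - 1/86*(-1/338) = 166/11 + 1/29068 = 4825299/319748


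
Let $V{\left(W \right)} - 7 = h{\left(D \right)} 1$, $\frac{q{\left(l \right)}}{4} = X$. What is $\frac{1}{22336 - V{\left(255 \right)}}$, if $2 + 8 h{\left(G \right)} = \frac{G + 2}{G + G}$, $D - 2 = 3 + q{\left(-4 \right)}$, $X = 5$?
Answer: $\frac{400}{8931673} \approx 4.4784 \cdot 10^{-5}$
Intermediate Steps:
$q{\left(l \right)} = 20$ ($q{\left(l \right)} = 4 \cdot 5 = 20$)
$D = 25$ ($D = 2 + \left(3 + 20\right) = 2 + 23 = 25$)
$h{\left(G \right)} = - \frac{1}{4} + \frac{2 + G}{16 G}$ ($h{\left(G \right)} = - \frac{1}{4} + \frac{\left(G + 2\right) \frac{1}{G + G}}{8} = - \frac{1}{4} + \frac{\left(2 + G\right) \frac{1}{2 G}}{8} = - \frac{1}{4} + \frac{\frac{1}{2} \frac{1}{G} \left(2 + G\right)}{8} = - \frac{1}{4} + \frac{2 + G}{16 G}$)
$V{\left(W \right)} = \frac{2727}{400}$ ($V{\left(W \right)} = 7 + \frac{2 - 75}{16 \cdot 25} \cdot 1 = 7 + \frac{1}{16} \cdot \frac{1}{25} \left(2 - 75\right) 1 = 7 + \frac{1}{16} \cdot \frac{1}{25} \left(-73\right) 1 = 7 - \frac{73}{400} = \frac{2727}{400}$)
$\frac{1}{22336 - V{\left(255 \right)}} = \frac{1}{22336 - \frac{2727}{400}} = \frac{1}{\frac{8931673}{400}} = \frac{400}{8931673}$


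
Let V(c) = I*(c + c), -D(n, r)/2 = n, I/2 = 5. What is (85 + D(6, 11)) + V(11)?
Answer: 293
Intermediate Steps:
I = 10 (I = 2*5 = 10)
D(n, r) = -2*n
V(c) = 20*c (V(c) = 10*(c + c) = 10*(2*c) = 20*c)
(85 + D(6, 11)) + V(11) = (85 - 2*6) + 20*11 = (85 - 12) + 220 = 73 + 220 = 293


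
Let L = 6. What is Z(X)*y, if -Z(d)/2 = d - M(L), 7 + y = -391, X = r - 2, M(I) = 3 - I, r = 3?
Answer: 3184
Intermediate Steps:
X = 1 (X = 3 - 2 = 1)
y = -398 (y = -7 - 391 = -398)
Z(d) = -6 - 2*d (Z(d) = -2*(d - (3 - 1*6)) = -2*(d - (3 - 6)) = -2*(d - 1*(-3)) = -2*(d + 3) = -2*(3 + d) = -6 - 2*d)
Z(X)*y = (-6 - 2*1)*(-398) = (-6 - 2)*(-398) = -8*(-398) = 3184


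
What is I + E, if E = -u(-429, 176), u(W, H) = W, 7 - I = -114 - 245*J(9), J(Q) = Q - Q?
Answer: 550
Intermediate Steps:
J(Q) = 0
I = 121 (I = 7 - (-114 - 245*0) = 7 - (-114 + 0) = 7 - 1*(-114) = 7 + 114 = 121)
E = 429 (E = -1*(-429) = 429)
I + E = 121 + 429 = 550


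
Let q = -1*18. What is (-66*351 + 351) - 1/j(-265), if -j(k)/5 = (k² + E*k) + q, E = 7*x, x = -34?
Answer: -15203573774/666385 ≈ -22815.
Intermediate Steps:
q = -18
E = -238 (E = 7*(-34) = -238)
j(k) = 90 - 5*k² + 1190*k (j(k) = -5*((k² - 238*k) - 18) = -5*(-18 + k² - 238*k) = 90 - 5*k² + 1190*k)
(-66*351 + 351) - 1/j(-265) = (-66*351 + 351) - 1/(90 - 5*(-265)² + 1190*(-265)) = (-23166 + 351) - 1/(90 - 5*70225 - 315350) = -22815 - 1/(90 - 351125 - 315350) = -22815 - 1/(-666385) = -22815 - 1*(-1/666385) = -22815 + 1/666385 = -15203573774/666385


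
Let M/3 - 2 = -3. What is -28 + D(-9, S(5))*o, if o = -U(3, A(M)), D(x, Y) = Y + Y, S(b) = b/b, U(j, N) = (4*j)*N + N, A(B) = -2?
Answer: 24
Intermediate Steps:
M = -3 (M = 6 + 3*(-3) = 6 - 9 = -3)
U(j, N) = N + 4*N*j (U(j, N) = 4*N*j + N = N + 4*N*j)
S(b) = 1
D(x, Y) = 2*Y
o = 26 (o = -(-2)*(1 + 4*3) = -(-2)*(1 + 12) = -(-2)*13 = -1*(-26) = 26)
-28 + D(-9, S(5))*o = -28 + (2*1)*26 = -28 + 2*26 = -28 + 52 = 24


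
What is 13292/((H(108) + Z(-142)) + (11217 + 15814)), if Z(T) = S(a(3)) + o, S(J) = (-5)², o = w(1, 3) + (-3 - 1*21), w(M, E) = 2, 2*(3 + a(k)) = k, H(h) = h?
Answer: 6646/13571 ≈ 0.48972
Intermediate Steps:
a(k) = -3 + k/2
o = -22 (o = 2 + (-3 - 1*21) = 2 + (-3 - 21) = 2 - 24 = -22)
S(J) = 25
Z(T) = 3 (Z(T) = 25 - 22 = 3)
13292/((H(108) + Z(-142)) + (11217 + 15814)) = 13292/((108 + 3) + (11217 + 15814)) = 13292/(111 + 27031) = 13292/27142 = 13292*(1/27142) = 6646/13571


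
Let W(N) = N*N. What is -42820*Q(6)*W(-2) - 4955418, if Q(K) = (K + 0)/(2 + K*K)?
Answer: -94666782/19 ≈ -4.9825e+6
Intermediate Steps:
W(N) = N²
Q(K) = K/(2 + K²)
-42820*Q(6)*W(-2) - 4955418 = -42820*6/(2 + 6²)*(-2)² - 4955418 = -42820*6/(2 + 36)*4 - 4955418 = -42820*6/38*4 - 4955418 = -42820*6*(1/38)*4 - 4955418 = -128460*4/19 - 4955418 = -42820*12/19 - 4955418 = -513840/19 - 4955418 = -94666782/19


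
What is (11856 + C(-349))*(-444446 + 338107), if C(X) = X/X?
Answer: -1260861523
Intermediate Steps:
C(X) = 1
(11856 + C(-349))*(-444446 + 338107) = (11856 + 1)*(-444446 + 338107) = 11857*(-106339) = -1260861523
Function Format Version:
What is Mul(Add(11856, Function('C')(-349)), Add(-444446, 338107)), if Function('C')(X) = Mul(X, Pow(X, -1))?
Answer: -1260861523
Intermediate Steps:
Function('C')(X) = 1
Mul(Add(11856, Function('C')(-349)), Add(-444446, 338107)) = Mul(Add(11856, 1), Add(-444446, 338107)) = Mul(11857, -106339) = -1260861523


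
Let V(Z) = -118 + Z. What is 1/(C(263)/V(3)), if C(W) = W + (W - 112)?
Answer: -5/18 ≈ -0.27778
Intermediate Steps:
C(W) = -112 + 2*W (C(W) = W + (-112 + W) = -112 + 2*W)
1/(C(263)/V(3)) = 1/((-112 + 2*263)/(-118 + 3)) = 1/((-112 + 526)/(-115)) = 1/(414*(-1/115)) = 1/(-18/5) = -5/18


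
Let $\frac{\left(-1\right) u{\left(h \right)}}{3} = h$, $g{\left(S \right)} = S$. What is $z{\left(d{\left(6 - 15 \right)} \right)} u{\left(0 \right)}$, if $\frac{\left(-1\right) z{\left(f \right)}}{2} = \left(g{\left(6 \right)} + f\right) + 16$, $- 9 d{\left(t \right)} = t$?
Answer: $0$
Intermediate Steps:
$d{\left(t \right)} = - \frac{t}{9}$
$z{\left(f \right)} = -44 - 2 f$ ($z{\left(f \right)} = - 2 \left(\left(6 + f\right) + 16\right) = - 2 \left(22 + f\right) = -44 - 2 f$)
$u{\left(h \right)} = - 3 h$
$z{\left(d{\left(6 - 15 \right)} \right)} u{\left(0 \right)} = \left(-44 - 2 \left(- \frac{6 - 15}{9}\right)\right) \left(\left(-3\right) 0\right) = \left(-44 - 2 \left(- \frac{6 - 15}{9}\right)\right) 0 = \left(-44 - 2 \left(\left(- \frac{1}{9}\right) \left(-9\right)\right)\right) 0 = \left(-44 - 2\right) 0 = \left(-46\right) 0 = 0$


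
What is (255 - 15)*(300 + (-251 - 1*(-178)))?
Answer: 54480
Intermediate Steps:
(255 - 15)*(300 + (-251 - 1*(-178))) = 240*(300 + (-251 + 178)) = 240*(300 - 73) = 240*227 = 54480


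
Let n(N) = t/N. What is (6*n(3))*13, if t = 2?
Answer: 52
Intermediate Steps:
n(N) = 2/N
(6*n(3))*13 = (6*(2/3))*13 = (6*(2*(⅓)))*13 = (6*(⅔))*13 = 4*13 = 52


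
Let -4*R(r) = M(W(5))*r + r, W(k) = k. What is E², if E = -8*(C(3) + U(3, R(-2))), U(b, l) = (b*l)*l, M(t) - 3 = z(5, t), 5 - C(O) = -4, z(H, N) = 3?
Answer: 133956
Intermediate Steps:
C(O) = 9 (C(O) = 5 - 1*(-4) = 5 + 4 = 9)
M(t) = 6 (M(t) = 3 + 3 = 6)
R(r) = -7*r/4 (R(r) = -(6*r + r)/4 = -7*r/4)
U(b, l) = b*l²
E = -366 (E = -8*(9 + 3*(-7/4*(-2))²) = -8*(9 + 3*(7/2)²) = -8*(9 + 3*(49/4)) = -8*(9 + 147/4) = -8*183/4 = -366)
E² = (-366)² = 133956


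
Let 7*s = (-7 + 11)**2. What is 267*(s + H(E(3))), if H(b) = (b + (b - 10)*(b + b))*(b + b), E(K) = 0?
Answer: 4272/7 ≈ 610.29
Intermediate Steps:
H(b) = 2*b*(b + 2*b*(-10 + b)) (H(b) = (b + (-10 + b)*(2*b))*(2*b) = (b + 2*b*(-10 + b))*(2*b) = 2*b*(b + 2*b*(-10 + b)))
s = 16/7 (s = (-7 + 11)**2/7 = (1/7)*4**2 = (1/7)*16 = 16/7 ≈ 2.2857)
267*(s + H(E(3))) = 267*(16/7 + 0**2*(-38 + 4*0)) = 267*(16/7 + 0*(-38 + 0)) = 267*(16/7 + 0*(-38)) = 267*(16/7 + 0) = 267*(16/7) = 4272/7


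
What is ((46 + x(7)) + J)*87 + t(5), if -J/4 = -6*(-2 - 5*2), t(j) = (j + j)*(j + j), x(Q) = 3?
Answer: -20693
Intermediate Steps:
t(j) = 4*j² (t(j) = (2*j)*(2*j) = 4*j²)
J = -288 (J = -(-24)*(-2 - 5*2) = -(-24)*(-2 - 10) = -(-24)*(-12) = -4*72 = -288)
((46 + x(7)) + J)*87 + t(5) = ((46 + 3) - 288)*87 + 4*5² = (49 - 288)*87 + 4*25 = -239*87 + 100 = -20793 + 100 = -20693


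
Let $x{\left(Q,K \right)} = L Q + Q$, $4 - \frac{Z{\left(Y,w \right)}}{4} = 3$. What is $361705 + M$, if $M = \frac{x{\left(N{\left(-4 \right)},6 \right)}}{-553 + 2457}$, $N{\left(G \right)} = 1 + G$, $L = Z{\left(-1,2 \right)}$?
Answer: $\frac{688686305}{1904} \approx 3.6171 \cdot 10^{5}$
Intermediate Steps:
$Z{\left(Y,w \right)} = 4$ ($Z{\left(Y,w \right)} = 16 - 12 = 4$)
$L = 4$
$x{\left(Q,K \right)} = 5 Q$ ($x{\left(Q,K \right)} = 4 Q + Q = 5 Q$)
$M = - \frac{15}{1904}$ ($M = \frac{5 \left(1 - 4\right)}{-553 + 2457} = \frac{5 \left(-3\right)}{1904} = \frac{1}{1904} \left(-15\right) = - \frac{15}{1904} \approx -0.0078782$)
$361705 + M = 361705 - \frac{15}{1904} = \frac{688686305}{1904}$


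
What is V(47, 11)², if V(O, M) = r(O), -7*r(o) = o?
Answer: 2209/49 ≈ 45.082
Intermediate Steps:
r(o) = -o/7
V(O, M) = -O/7
V(47, 11)² = (-⅐*47)² = (-47/7)² = 2209/49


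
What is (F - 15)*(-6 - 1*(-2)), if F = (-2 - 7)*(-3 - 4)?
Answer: -192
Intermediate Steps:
F = 63 (F = -9*(-7) = 63)
(F - 15)*(-6 - 1*(-2)) = (63 - 15)*(-6 - 1*(-2)) = 48*(-6 + 2) = 48*(-4) = -192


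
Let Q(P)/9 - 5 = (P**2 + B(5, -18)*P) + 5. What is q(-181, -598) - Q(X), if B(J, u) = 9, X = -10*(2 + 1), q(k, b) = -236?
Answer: -5996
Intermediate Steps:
X = -30 (X = -10*3 = -30)
Q(P) = 90 + 9*P**2 + 81*P (Q(P) = 45 + 9*((P**2 + 9*P) + 5) = 45 + 9*(5 + P**2 + 9*P) = 45 + (45 + 9*P**2 + 81*P) = 90 + 9*P**2 + 81*P)
q(-181, -598) - Q(X) = -236 - (90 + 9*(-30)**2 + 81*(-30)) = -236 - (90 + 9*900 - 2430) = -236 - (90 + 8100 - 2430) = -236 - 1*5760 = -236 - 5760 = -5996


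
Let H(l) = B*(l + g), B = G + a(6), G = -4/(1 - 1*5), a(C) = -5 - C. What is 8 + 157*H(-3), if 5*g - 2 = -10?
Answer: 7230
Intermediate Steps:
g = -8/5 (g = ⅖ + (⅕)*(-10) = ⅖ - 2 = -8/5 ≈ -1.6000)
G = 1 (G = -4/(1 - 5) = -4/(-4) = -4*(-¼) = 1)
B = -10 (B = 1 + (-5 - 1*6) = 1 + (-5 - 6) = 1 - 11 = -10)
H(l) = 16 - 10*l (H(l) = -10*(l - 8/5) = -10*(-8/5 + l) = 16 - 10*l)
8 + 157*H(-3) = 8 + 157*(16 - 10*(-3)) = 8 + 157*(16 + 30) = 8 + 157*46 = 8 + 7222 = 7230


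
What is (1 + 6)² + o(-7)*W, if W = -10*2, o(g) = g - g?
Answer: 49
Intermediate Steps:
o(g) = 0
W = -20
(1 + 6)² + o(-7)*W = (1 + 6)² + 0*(-20) = 7² + 0 = 49 + 0 = 49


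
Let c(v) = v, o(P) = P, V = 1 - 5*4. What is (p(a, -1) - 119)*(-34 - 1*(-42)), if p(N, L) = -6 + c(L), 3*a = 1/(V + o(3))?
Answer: -1008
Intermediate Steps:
V = -19 (V = 1 - 20 = -19)
a = -1/48 (a = 1/(3*(-19 + 3)) = (1/3)/(-16) = (1/3)*(-1/16) = -1/48 ≈ -0.020833)
p(N, L) = -6 + L
(p(a, -1) - 119)*(-34 - 1*(-42)) = ((-6 - 1) - 119)*(-34 - 1*(-42)) = (-7 - 119)*(-34 + 42) = -126*8 = -1008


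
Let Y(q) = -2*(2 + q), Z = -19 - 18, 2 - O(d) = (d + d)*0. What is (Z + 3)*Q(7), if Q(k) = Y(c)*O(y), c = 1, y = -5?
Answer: 408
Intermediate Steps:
O(d) = 2 (O(d) = 2 - (d + d)*0 = 2 - 2*d*0 = 2 - 1*0 = 2 + 0 = 2)
Z = -37
Y(q) = -4 - 2*q
Q(k) = -12 (Q(k) = (-4 - 2*1)*2 = (-4 - 2)*2 = -6*2 = -12)
(Z + 3)*Q(7) = (-37 + 3)*(-12) = -34*(-12) = 408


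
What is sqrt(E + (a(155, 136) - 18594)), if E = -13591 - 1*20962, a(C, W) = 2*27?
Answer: I*sqrt(53093) ≈ 230.42*I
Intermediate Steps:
a(C, W) = 54
E = -34553 (E = -13591 - 20962 = -34553)
sqrt(E + (a(155, 136) - 18594)) = sqrt(-34553 + (54 - 18594)) = sqrt(-34553 - 18540) = sqrt(-53093) = I*sqrt(53093)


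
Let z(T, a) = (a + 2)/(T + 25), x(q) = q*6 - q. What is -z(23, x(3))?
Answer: -17/48 ≈ -0.35417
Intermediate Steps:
x(q) = 5*q (x(q) = 6*q - q = 5*q)
z(T, a) = (2 + a)/(25 + T)
-z(23, x(3)) = -(2 + 5*3)/(25 + 23) = -(2 + 15)/48 = -17/48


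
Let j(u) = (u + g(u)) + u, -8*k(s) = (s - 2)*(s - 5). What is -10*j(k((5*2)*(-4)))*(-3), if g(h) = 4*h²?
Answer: 13367025/2 ≈ 6.6835e+6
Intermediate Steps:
k(s) = -(-5 + s)*(-2 + s)/8 (k(s) = -(s - 2)*(s - 5)/8 = -(-2 + s)*(-5 + s)/8 = -(-5 + s)*(-2 + s)/8)
j(u) = 2*u + 4*u² (j(u) = (u + 4*u²) + u = 2*u + 4*u²)
-10*j(k((5*2)*(-4)))*(-3) = -20*(-5/4 - ((5*2)*(-4))²/8 + 7*((5*2)*(-4))/8)*(1 + 2*(-5/4 - ((5*2)*(-4))²/8 + 7*((5*2)*(-4))/8))*(-3) = -20*(-5/4 - (10*(-4))²/8 + 7*(10*(-4))/8)*(1 + 2*(-5/4 - (10*(-4))²/8 + 7*(10*(-4))/8))*(-3) = -20*(-5/4 - ⅛*(-40)² + (7/8)*(-40))*(1 + 2*(-5/4 - ⅛*(-40)² + (7/8)*(-40)))*(-3) = -20*(-5/4 - ⅛*1600 - 35)*(1 + 2*(-5/4 - ⅛*1600 - 35))*(-3) = -20*(-5/4 - 200 - 35)*(1 + 2*(-5/4 - 200 - 35))*(-3) = -20*(-945)*(1 + 2*(-945/4))/4*(-3) = -20*(-945)*(1 - 945/2)/4*(-3) = -20*(-945)*(-943)/(4*2)*(-3) = -10*891135/4*(-3) = -4455675/2*(-3) = 13367025/2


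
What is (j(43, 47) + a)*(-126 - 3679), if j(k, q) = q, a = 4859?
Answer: -18667330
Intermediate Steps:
(j(43, 47) + a)*(-126 - 3679) = (47 + 4859)*(-126 - 3679) = 4906*(-3805) = -18667330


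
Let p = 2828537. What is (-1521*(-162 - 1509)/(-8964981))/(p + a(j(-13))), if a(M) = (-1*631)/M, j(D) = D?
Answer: -1223729/12209511219236 ≈ -1.0023e-7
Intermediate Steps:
a(M) = -631/M
(-1521*(-162 - 1509)/(-8964981))/(p + a(j(-13))) = (-1521*(-162 - 1509)/(-8964981))/(2828537 - 631/(-13)) = (-1521*(-1671)*(-1/8964981))/(2828537 - 631*(-1/13)) = (2541591*(-1/8964981))/(2828537 + 631/13) = -282399/(996109*36771612/13) = -282399/996109*13/36771612 = -1223729/12209511219236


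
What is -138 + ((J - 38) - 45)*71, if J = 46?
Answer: -2765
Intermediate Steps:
-138 + ((J - 38) - 45)*71 = -138 + ((46 - 38) - 45)*71 = -138 + (8 - 45)*71 = -138 - 37*71 = -138 - 2627 = -2765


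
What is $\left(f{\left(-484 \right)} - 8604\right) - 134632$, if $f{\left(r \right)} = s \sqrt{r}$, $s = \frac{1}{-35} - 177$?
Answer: $-143236 - \frac{136312 i}{35} \approx -1.4324 \cdot 10^{5} - 3894.6 i$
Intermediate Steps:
$s = - \frac{6196}{35}$ ($s = - \frac{1}{35} - 177 = - \frac{6196}{35} \approx -177.03$)
$f{\left(r \right)} = - \frac{6196 \sqrt{r}}{35}$
$\left(f{\left(-484 \right)} - 8604\right) - 134632 = \left(- \frac{6196 \sqrt{-484}}{35} - 8604\right) - 134632 = \left(- \frac{6196 \cdot 22 i}{35} - 8604\right) - 134632 = \left(- \frac{136312 i}{35} - 8604\right) - 134632 = \left(-8604 - \frac{136312 i}{35}\right) - 134632 = -143236 - \frac{136312 i}{35}$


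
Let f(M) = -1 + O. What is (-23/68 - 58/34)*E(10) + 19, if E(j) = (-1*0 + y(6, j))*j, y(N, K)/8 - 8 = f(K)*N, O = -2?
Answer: 28123/17 ≈ 1654.3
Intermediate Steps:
f(M) = -3 (f(M) = -1 - 2 = -3)
y(N, K) = 64 - 24*N (y(N, K) = 64 + 8*(-3*N) = 64 - 24*N)
E(j) = -80*j (E(j) = (-1*0 + (64 - 24*6))*j = (0 + (64 - 144))*j = (0 - 80)*j = -80*j)
(-23/68 - 58/34)*E(10) + 19 = (-23/68 - 58/34)*(-80*10) + 19 = (-23*1/68 - 58*1/34)*(-800) + 19 = (-23/68 - 29/17)*(-800) + 19 = -139/68*(-800) + 19 = 27800/17 + 19 = 28123/17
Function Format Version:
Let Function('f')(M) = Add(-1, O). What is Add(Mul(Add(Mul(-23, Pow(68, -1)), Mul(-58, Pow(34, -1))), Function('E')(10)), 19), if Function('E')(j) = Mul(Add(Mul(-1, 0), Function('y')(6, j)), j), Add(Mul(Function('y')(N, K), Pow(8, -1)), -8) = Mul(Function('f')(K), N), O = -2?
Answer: Rational(28123, 17) ≈ 1654.3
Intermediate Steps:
Function('f')(M) = -3 (Function('f')(M) = Add(-1, -2) = -3)
Function('y')(N, K) = Add(64, Mul(-24, N)) (Function('y')(N, K) = Add(64, Mul(8, Mul(-3, N))) = Add(64, Mul(-24, N)))
Function('E')(j) = Mul(-80, j) (Function('E')(j) = Mul(Add(Mul(-1, 0), Add(64, Mul(-24, 6))), j) = Mul(Add(0, Add(64, -144)), j) = Mul(Add(0, -80), j) = Mul(-80, j))
Add(Mul(Add(Mul(-23, Pow(68, -1)), Mul(-58, Pow(34, -1))), Function('E')(10)), 19) = Add(Mul(Add(Mul(-23, Pow(68, -1)), Mul(-58, Pow(34, -1))), Mul(-80, 10)), 19) = Add(Mul(Add(Mul(-23, Rational(1, 68)), Mul(-58, Rational(1, 34))), -800), 19) = Add(Mul(Add(Rational(-23, 68), Rational(-29, 17)), -800), 19) = Add(Mul(Rational(-139, 68), -800), 19) = Add(Rational(27800, 17), 19) = Rational(28123, 17)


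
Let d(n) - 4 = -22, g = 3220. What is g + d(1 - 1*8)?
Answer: 3202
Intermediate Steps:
d(n) = -18 (d(n) = 4 - 22 = -18)
g + d(1 - 1*8) = 3220 - 18 = 3202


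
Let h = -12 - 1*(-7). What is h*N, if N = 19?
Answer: -95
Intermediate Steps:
h = -5 (h = -12 + 7 = -5)
h*N = -5*19 = -95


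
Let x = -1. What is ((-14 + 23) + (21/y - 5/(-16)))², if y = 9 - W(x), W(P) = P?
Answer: 833569/6400 ≈ 130.25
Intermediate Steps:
y = 10 (y = 9 - 1*(-1) = 9 + 1 = 10)
((-14 + 23) + (21/y - 5/(-16)))² = ((-14 + 23) + (21/10 - 5/(-16)))² = (9 + (21*(⅒) - 5*(-1/16)))² = (9 + (21/10 + 5/16))² = (9 + 193/80)² = (913/80)² = 833569/6400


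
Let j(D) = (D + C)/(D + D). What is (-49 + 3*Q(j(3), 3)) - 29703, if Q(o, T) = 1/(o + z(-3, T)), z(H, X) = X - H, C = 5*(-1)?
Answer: -505775/17 ≈ -29751.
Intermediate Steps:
C = -5
j(D) = (-5 + D)/(2*D) (j(D) = (D - 5)/(D + D) = (-5 + D)/((2*D)) = (-5 + D)*(1/(2*D)) = (-5 + D)/(2*D))
Q(o, T) = 1/(3 + T + o) (Q(o, T) = 1/(o + (T - 1*(-3))) = 1/(o + (T + 3)) = 1/(o + (3 + T)) = 1/(3 + T + o))
(-49 + 3*Q(j(3), 3)) - 29703 = (-49 + 3/(3 + 3 + (½)*(-5 + 3)/3)) - 29703 = (-49 + 3/(3 + 3 + (½)*(⅓)*(-2))) - 29703 = (-49 + 3/(3 + 3 - ⅓)) - 29703 = (-49 + 3/(17/3)) - 29703 = (-49 + 3*(3/17)) - 29703 = (-49 + 9/17) - 29703 = -824/17 - 29703 = -505775/17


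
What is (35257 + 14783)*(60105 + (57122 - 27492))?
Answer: 4490339400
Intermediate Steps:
(35257 + 14783)*(60105 + (57122 - 27492)) = 50040*(60105 + 29630) = 50040*89735 = 4490339400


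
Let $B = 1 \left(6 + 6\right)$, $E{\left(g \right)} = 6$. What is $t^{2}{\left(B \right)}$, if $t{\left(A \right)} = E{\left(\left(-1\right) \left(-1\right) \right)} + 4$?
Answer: $100$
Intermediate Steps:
$B = 12$ ($B = 1 \cdot 12 = 12$)
$t{\left(A \right)} = 10$ ($t{\left(A \right)} = 6 + 4 = 10$)
$t^{2}{\left(B \right)} = 10^{2} = 100$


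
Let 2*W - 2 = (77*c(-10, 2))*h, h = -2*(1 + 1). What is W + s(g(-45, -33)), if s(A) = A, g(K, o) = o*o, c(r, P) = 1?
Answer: 936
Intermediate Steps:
h = -4 (h = -2*2 = -4)
g(K, o) = o²
W = -153 (W = 1 + ((77*1)*(-4))/2 = 1 + (77*(-4))/2 = 1 + (½)*(-308) = 1 - 154 = -153)
W + s(g(-45, -33)) = -153 + (-33)² = -153 + 1089 = 936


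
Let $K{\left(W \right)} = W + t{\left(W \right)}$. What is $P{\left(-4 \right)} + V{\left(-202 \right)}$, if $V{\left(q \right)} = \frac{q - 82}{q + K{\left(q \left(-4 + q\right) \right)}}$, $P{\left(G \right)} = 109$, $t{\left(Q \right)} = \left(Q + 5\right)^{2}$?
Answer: $\frac{188789754507}{1732016099} \approx 109.0$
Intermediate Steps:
$t{\left(Q \right)} = \left(5 + Q\right)^{2}$
$K{\left(W \right)} = W + \left(5 + W\right)^{2}$
$V{\left(q \right)} = \frac{-82 + q}{q + \left(5 + q \left(-4 + q\right)\right)^{2} + q \left(-4 + q\right)}$ ($V{\left(q \right)} = \frac{q - 82}{q + \left(q \left(-4 + q\right) + \left(5 + q \left(-4 + q\right)\right)^{2}\right)} = \frac{-82 + q}{q + \left(\left(5 + q \left(-4 + q\right)\right)^{2} + q \left(-4 + q\right)\right)} = \frac{-82 + q}{q + \left(5 + q \left(-4 + q\right)\right)^{2} + q \left(-4 + q\right)}$)
$P{\left(-4 \right)} + V{\left(-202 \right)} = 109 + \frac{-82 - 202}{-202 + \left(5 - 202 \left(-4 - 202\right)\right)^{2} - 202 \left(-4 - 202\right)} = 109 + \frac{1}{-202 + \left(5 - -41612\right)^{2} - -41612} \left(-284\right) = 109 + \frac{1}{-202 + \left(5 + 41612\right)^{2} + 41612} \left(-284\right) = 109 + \frac{1}{-202 + 41617^{2} + 41612} \left(-284\right) = 109 + \frac{1}{-202 + 1731974689 + 41612} \left(-284\right) = 109 + \frac{1}{1732016099} \left(-284\right) = 109 - \frac{284}{1732016099} = \frac{188789754507}{1732016099}$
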